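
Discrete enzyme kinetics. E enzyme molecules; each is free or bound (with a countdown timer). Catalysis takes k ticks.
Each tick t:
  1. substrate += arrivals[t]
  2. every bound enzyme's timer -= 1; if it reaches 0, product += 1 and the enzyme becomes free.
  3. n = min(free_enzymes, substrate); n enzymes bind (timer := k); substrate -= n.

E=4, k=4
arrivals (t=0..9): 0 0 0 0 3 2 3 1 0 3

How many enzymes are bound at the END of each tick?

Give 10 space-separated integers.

Answer: 0 0 0 0 3 4 4 4 4 4

Derivation:
t=0: arr=0 -> substrate=0 bound=0 product=0
t=1: arr=0 -> substrate=0 bound=0 product=0
t=2: arr=0 -> substrate=0 bound=0 product=0
t=3: arr=0 -> substrate=0 bound=0 product=0
t=4: arr=3 -> substrate=0 bound=3 product=0
t=5: arr=2 -> substrate=1 bound=4 product=0
t=6: arr=3 -> substrate=4 bound=4 product=0
t=7: arr=1 -> substrate=5 bound=4 product=0
t=8: arr=0 -> substrate=2 bound=4 product=3
t=9: arr=3 -> substrate=4 bound=4 product=4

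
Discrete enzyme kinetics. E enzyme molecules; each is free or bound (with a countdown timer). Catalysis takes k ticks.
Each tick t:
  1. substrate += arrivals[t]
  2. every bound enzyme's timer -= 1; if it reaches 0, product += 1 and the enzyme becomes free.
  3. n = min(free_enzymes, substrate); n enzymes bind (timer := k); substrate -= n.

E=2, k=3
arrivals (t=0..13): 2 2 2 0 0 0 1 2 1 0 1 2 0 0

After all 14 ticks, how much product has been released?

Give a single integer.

t=0: arr=2 -> substrate=0 bound=2 product=0
t=1: arr=2 -> substrate=2 bound=2 product=0
t=2: arr=2 -> substrate=4 bound=2 product=0
t=3: arr=0 -> substrate=2 bound=2 product=2
t=4: arr=0 -> substrate=2 bound=2 product=2
t=5: arr=0 -> substrate=2 bound=2 product=2
t=6: arr=1 -> substrate=1 bound=2 product=4
t=7: arr=2 -> substrate=3 bound=2 product=4
t=8: arr=1 -> substrate=4 bound=2 product=4
t=9: arr=0 -> substrate=2 bound=2 product=6
t=10: arr=1 -> substrate=3 bound=2 product=6
t=11: arr=2 -> substrate=5 bound=2 product=6
t=12: arr=0 -> substrate=3 bound=2 product=8
t=13: arr=0 -> substrate=3 bound=2 product=8

Answer: 8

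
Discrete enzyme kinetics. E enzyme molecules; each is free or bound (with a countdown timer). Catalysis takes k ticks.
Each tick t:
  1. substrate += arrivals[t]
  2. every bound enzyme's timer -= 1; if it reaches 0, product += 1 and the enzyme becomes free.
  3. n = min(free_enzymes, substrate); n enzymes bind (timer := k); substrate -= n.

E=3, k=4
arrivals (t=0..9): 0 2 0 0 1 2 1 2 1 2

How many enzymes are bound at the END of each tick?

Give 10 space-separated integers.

Answer: 0 2 2 2 3 3 3 3 3 3

Derivation:
t=0: arr=0 -> substrate=0 bound=0 product=0
t=1: arr=2 -> substrate=0 bound=2 product=0
t=2: arr=0 -> substrate=0 bound=2 product=0
t=3: arr=0 -> substrate=0 bound=2 product=0
t=4: arr=1 -> substrate=0 bound=3 product=0
t=5: arr=2 -> substrate=0 bound=3 product=2
t=6: arr=1 -> substrate=1 bound=3 product=2
t=7: arr=2 -> substrate=3 bound=3 product=2
t=8: arr=1 -> substrate=3 bound=3 product=3
t=9: arr=2 -> substrate=3 bound=3 product=5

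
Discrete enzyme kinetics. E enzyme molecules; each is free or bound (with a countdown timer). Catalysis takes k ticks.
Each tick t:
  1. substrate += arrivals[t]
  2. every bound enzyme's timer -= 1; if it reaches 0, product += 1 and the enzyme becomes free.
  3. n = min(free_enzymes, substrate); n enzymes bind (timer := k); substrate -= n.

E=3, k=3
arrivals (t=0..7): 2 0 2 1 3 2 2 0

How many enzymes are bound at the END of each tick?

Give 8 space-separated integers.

Answer: 2 2 3 3 3 3 3 3

Derivation:
t=0: arr=2 -> substrate=0 bound=2 product=0
t=1: arr=0 -> substrate=0 bound=2 product=0
t=2: arr=2 -> substrate=1 bound=3 product=0
t=3: arr=1 -> substrate=0 bound=3 product=2
t=4: arr=3 -> substrate=3 bound=3 product=2
t=5: arr=2 -> substrate=4 bound=3 product=3
t=6: arr=2 -> substrate=4 bound=3 product=5
t=7: arr=0 -> substrate=4 bound=3 product=5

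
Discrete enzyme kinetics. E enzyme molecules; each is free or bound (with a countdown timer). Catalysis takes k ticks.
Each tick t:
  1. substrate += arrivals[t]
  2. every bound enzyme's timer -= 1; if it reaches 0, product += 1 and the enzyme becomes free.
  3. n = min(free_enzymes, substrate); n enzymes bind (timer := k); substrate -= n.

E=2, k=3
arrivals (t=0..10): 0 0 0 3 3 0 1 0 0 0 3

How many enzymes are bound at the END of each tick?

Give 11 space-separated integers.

t=0: arr=0 -> substrate=0 bound=0 product=0
t=1: arr=0 -> substrate=0 bound=0 product=0
t=2: arr=0 -> substrate=0 bound=0 product=0
t=3: arr=3 -> substrate=1 bound=2 product=0
t=4: arr=3 -> substrate=4 bound=2 product=0
t=5: arr=0 -> substrate=4 bound=2 product=0
t=6: arr=1 -> substrate=3 bound=2 product=2
t=7: arr=0 -> substrate=3 bound=2 product=2
t=8: arr=0 -> substrate=3 bound=2 product=2
t=9: arr=0 -> substrate=1 bound=2 product=4
t=10: arr=3 -> substrate=4 bound=2 product=4

Answer: 0 0 0 2 2 2 2 2 2 2 2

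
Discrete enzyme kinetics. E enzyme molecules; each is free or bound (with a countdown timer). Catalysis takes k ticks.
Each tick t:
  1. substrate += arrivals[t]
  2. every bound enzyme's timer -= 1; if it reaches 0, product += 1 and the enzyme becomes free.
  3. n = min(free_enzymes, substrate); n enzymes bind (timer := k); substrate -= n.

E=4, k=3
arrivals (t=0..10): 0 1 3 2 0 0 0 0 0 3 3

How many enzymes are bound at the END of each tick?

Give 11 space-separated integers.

t=0: arr=0 -> substrate=0 bound=0 product=0
t=1: arr=1 -> substrate=0 bound=1 product=0
t=2: arr=3 -> substrate=0 bound=4 product=0
t=3: arr=2 -> substrate=2 bound=4 product=0
t=4: arr=0 -> substrate=1 bound=4 product=1
t=5: arr=0 -> substrate=0 bound=2 product=4
t=6: arr=0 -> substrate=0 bound=2 product=4
t=7: arr=0 -> substrate=0 bound=1 product=5
t=8: arr=0 -> substrate=0 bound=0 product=6
t=9: arr=3 -> substrate=0 bound=3 product=6
t=10: arr=3 -> substrate=2 bound=4 product=6

Answer: 0 1 4 4 4 2 2 1 0 3 4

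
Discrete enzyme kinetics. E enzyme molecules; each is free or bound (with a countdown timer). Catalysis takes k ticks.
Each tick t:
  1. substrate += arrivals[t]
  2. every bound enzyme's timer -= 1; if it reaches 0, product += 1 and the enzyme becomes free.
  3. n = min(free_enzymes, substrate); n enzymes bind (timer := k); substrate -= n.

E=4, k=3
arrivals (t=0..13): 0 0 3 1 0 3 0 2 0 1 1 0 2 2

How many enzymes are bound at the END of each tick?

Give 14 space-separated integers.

t=0: arr=0 -> substrate=0 bound=0 product=0
t=1: arr=0 -> substrate=0 bound=0 product=0
t=2: arr=3 -> substrate=0 bound=3 product=0
t=3: arr=1 -> substrate=0 bound=4 product=0
t=4: arr=0 -> substrate=0 bound=4 product=0
t=5: arr=3 -> substrate=0 bound=4 product=3
t=6: arr=0 -> substrate=0 bound=3 product=4
t=7: arr=2 -> substrate=1 bound=4 product=4
t=8: arr=0 -> substrate=0 bound=2 product=7
t=9: arr=1 -> substrate=0 bound=3 product=7
t=10: arr=1 -> substrate=0 bound=3 product=8
t=11: arr=0 -> substrate=0 bound=2 product=9
t=12: arr=2 -> substrate=0 bound=3 product=10
t=13: arr=2 -> substrate=0 bound=4 product=11

Answer: 0 0 3 4 4 4 3 4 2 3 3 2 3 4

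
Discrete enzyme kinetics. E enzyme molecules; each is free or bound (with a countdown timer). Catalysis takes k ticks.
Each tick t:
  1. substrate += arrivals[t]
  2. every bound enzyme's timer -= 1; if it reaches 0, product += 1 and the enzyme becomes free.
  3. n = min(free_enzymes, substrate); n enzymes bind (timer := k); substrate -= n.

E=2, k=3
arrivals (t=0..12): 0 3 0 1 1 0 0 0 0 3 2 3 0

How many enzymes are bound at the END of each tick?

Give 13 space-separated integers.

t=0: arr=0 -> substrate=0 bound=0 product=0
t=1: arr=3 -> substrate=1 bound=2 product=0
t=2: arr=0 -> substrate=1 bound=2 product=0
t=3: arr=1 -> substrate=2 bound=2 product=0
t=4: arr=1 -> substrate=1 bound=2 product=2
t=5: arr=0 -> substrate=1 bound=2 product=2
t=6: arr=0 -> substrate=1 bound=2 product=2
t=7: arr=0 -> substrate=0 bound=1 product=4
t=8: arr=0 -> substrate=0 bound=1 product=4
t=9: arr=3 -> substrate=2 bound=2 product=4
t=10: arr=2 -> substrate=3 bound=2 product=5
t=11: arr=3 -> substrate=6 bound=2 product=5
t=12: arr=0 -> substrate=5 bound=2 product=6

Answer: 0 2 2 2 2 2 2 1 1 2 2 2 2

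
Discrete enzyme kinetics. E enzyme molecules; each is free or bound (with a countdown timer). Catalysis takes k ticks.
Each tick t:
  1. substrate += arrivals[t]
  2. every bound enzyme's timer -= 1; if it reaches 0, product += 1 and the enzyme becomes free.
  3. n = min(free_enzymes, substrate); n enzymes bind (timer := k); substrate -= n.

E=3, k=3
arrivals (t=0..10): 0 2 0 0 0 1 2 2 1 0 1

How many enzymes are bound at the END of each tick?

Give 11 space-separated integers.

Answer: 0 2 2 2 0 1 3 3 3 3 3

Derivation:
t=0: arr=0 -> substrate=0 bound=0 product=0
t=1: arr=2 -> substrate=0 bound=2 product=0
t=2: arr=0 -> substrate=0 bound=2 product=0
t=3: arr=0 -> substrate=0 bound=2 product=0
t=4: arr=0 -> substrate=0 bound=0 product=2
t=5: arr=1 -> substrate=0 bound=1 product=2
t=6: arr=2 -> substrate=0 bound=3 product=2
t=7: arr=2 -> substrate=2 bound=3 product=2
t=8: arr=1 -> substrate=2 bound=3 product=3
t=9: arr=0 -> substrate=0 bound=3 product=5
t=10: arr=1 -> substrate=1 bound=3 product=5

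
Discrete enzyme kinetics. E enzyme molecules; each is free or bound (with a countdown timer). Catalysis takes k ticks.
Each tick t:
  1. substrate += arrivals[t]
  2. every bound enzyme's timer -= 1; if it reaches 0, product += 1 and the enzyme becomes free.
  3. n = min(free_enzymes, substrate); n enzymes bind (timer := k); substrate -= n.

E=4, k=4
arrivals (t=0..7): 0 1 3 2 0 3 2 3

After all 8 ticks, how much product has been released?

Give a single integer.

Answer: 4

Derivation:
t=0: arr=0 -> substrate=0 bound=0 product=0
t=1: arr=1 -> substrate=0 bound=1 product=0
t=2: arr=3 -> substrate=0 bound=4 product=0
t=3: arr=2 -> substrate=2 bound=4 product=0
t=4: arr=0 -> substrate=2 bound=4 product=0
t=5: arr=3 -> substrate=4 bound=4 product=1
t=6: arr=2 -> substrate=3 bound=4 product=4
t=7: arr=3 -> substrate=6 bound=4 product=4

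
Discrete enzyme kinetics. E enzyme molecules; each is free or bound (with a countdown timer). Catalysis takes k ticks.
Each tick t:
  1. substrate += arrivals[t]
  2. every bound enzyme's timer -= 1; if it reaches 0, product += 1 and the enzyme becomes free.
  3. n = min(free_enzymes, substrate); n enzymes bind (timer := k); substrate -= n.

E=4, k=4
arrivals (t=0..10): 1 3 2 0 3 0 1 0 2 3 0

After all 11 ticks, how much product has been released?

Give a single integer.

Answer: 8

Derivation:
t=0: arr=1 -> substrate=0 bound=1 product=0
t=1: arr=3 -> substrate=0 bound=4 product=0
t=2: arr=2 -> substrate=2 bound=4 product=0
t=3: arr=0 -> substrate=2 bound=4 product=0
t=4: arr=3 -> substrate=4 bound=4 product=1
t=5: arr=0 -> substrate=1 bound=4 product=4
t=6: arr=1 -> substrate=2 bound=4 product=4
t=7: arr=0 -> substrate=2 bound=4 product=4
t=8: arr=2 -> substrate=3 bound=4 product=5
t=9: arr=3 -> substrate=3 bound=4 product=8
t=10: arr=0 -> substrate=3 bound=4 product=8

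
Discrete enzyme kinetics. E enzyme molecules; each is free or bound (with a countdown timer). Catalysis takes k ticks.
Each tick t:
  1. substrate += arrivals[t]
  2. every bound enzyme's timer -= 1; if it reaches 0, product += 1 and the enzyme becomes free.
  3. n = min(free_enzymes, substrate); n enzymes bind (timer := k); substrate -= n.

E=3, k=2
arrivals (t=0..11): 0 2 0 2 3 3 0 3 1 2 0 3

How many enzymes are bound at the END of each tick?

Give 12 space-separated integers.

t=0: arr=0 -> substrate=0 bound=0 product=0
t=1: arr=2 -> substrate=0 bound=2 product=0
t=2: arr=0 -> substrate=0 bound=2 product=0
t=3: arr=2 -> substrate=0 bound=2 product=2
t=4: arr=3 -> substrate=2 bound=3 product=2
t=5: arr=3 -> substrate=3 bound=3 product=4
t=6: arr=0 -> substrate=2 bound=3 product=5
t=7: arr=3 -> substrate=3 bound=3 product=7
t=8: arr=1 -> substrate=3 bound=3 product=8
t=9: arr=2 -> substrate=3 bound=3 product=10
t=10: arr=0 -> substrate=2 bound=3 product=11
t=11: arr=3 -> substrate=3 bound=3 product=13

Answer: 0 2 2 2 3 3 3 3 3 3 3 3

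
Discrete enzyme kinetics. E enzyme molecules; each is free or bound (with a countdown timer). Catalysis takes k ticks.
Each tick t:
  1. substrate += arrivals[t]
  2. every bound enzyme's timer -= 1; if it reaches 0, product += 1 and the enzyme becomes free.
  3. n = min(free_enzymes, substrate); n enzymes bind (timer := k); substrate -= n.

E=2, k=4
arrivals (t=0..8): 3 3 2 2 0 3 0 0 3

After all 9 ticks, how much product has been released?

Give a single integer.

t=0: arr=3 -> substrate=1 bound=2 product=0
t=1: arr=3 -> substrate=4 bound=2 product=0
t=2: arr=2 -> substrate=6 bound=2 product=0
t=3: arr=2 -> substrate=8 bound=2 product=0
t=4: arr=0 -> substrate=6 bound=2 product=2
t=5: arr=3 -> substrate=9 bound=2 product=2
t=6: arr=0 -> substrate=9 bound=2 product=2
t=7: arr=0 -> substrate=9 bound=2 product=2
t=8: arr=3 -> substrate=10 bound=2 product=4

Answer: 4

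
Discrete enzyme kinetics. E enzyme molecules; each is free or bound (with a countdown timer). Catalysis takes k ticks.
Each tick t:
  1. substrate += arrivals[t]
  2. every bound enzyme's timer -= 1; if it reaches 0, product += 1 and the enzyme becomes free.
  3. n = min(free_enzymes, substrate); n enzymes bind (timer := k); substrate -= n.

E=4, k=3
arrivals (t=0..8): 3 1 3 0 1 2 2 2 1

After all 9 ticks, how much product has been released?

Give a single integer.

t=0: arr=3 -> substrate=0 bound=3 product=0
t=1: arr=1 -> substrate=0 bound=4 product=0
t=2: arr=3 -> substrate=3 bound=4 product=0
t=3: arr=0 -> substrate=0 bound=4 product=3
t=4: arr=1 -> substrate=0 bound=4 product=4
t=5: arr=2 -> substrate=2 bound=4 product=4
t=6: arr=2 -> substrate=1 bound=4 product=7
t=7: arr=2 -> substrate=2 bound=4 product=8
t=8: arr=1 -> substrate=3 bound=4 product=8

Answer: 8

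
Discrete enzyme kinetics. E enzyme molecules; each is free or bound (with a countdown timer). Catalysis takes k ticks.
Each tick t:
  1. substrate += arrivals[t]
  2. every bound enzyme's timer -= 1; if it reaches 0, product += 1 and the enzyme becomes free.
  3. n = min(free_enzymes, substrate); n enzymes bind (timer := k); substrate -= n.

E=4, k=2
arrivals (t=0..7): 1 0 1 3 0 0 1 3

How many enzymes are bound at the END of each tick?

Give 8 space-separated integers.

t=0: arr=1 -> substrate=0 bound=1 product=0
t=1: arr=0 -> substrate=0 bound=1 product=0
t=2: arr=1 -> substrate=0 bound=1 product=1
t=3: arr=3 -> substrate=0 bound=4 product=1
t=4: arr=0 -> substrate=0 bound=3 product=2
t=5: arr=0 -> substrate=0 bound=0 product=5
t=6: arr=1 -> substrate=0 bound=1 product=5
t=7: arr=3 -> substrate=0 bound=4 product=5

Answer: 1 1 1 4 3 0 1 4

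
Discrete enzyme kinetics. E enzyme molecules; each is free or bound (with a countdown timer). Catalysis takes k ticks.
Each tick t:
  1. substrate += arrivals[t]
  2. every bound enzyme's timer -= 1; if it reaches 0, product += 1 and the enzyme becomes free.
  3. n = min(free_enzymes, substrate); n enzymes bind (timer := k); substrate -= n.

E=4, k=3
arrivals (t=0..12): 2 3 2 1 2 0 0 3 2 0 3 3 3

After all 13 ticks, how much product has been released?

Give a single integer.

Answer: 14

Derivation:
t=0: arr=2 -> substrate=0 bound=2 product=0
t=1: arr=3 -> substrate=1 bound=4 product=0
t=2: arr=2 -> substrate=3 bound=4 product=0
t=3: arr=1 -> substrate=2 bound=4 product=2
t=4: arr=2 -> substrate=2 bound=4 product=4
t=5: arr=0 -> substrate=2 bound=4 product=4
t=6: arr=0 -> substrate=0 bound=4 product=6
t=7: arr=3 -> substrate=1 bound=4 product=8
t=8: arr=2 -> substrate=3 bound=4 product=8
t=9: arr=0 -> substrate=1 bound=4 product=10
t=10: arr=3 -> substrate=2 bound=4 product=12
t=11: arr=3 -> substrate=5 bound=4 product=12
t=12: arr=3 -> substrate=6 bound=4 product=14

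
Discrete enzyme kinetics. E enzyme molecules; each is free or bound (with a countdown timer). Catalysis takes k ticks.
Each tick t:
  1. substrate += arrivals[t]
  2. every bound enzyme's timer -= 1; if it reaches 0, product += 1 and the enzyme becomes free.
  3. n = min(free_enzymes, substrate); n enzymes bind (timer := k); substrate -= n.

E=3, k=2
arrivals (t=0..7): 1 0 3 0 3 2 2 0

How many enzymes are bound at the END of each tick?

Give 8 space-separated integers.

Answer: 1 1 3 3 3 3 3 3

Derivation:
t=0: arr=1 -> substrate=0 bound=1 product=0
t=1: arr=0 -> substrate=0 bound=1 product=0
t=2: arr=3 -> substrate=0 bound=3 product=1
t=3: arr=0 -> substrate=0 bound=3 product=1
t=4: arr=3 -> substrate=0 bound=3 product=4
t=5: arr=2 -> substrate=2 bound=3 product=4
t=6: arr=2 -> substrate=1 bound=3 product=7
t=7: arr=0 -> substrate=1 bound=3 product=7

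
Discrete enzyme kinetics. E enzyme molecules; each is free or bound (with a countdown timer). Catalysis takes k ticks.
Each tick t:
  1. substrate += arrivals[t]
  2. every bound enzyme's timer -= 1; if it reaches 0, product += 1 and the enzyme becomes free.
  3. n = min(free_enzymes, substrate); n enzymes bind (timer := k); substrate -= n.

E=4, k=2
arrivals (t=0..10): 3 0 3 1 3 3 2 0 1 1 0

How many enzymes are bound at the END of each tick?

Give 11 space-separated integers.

t=0: arr=3 -> substrate=0 bound=3 product=0
t=1: arr=0 -> substrate=0 bound=3 product=0
t=2: arr=3 -> substrate=0 bound=3 product=3
t=3: arr=1 -> substrate=0 bound=4 product=3
t=4: arr=3 -> substrate=0 bound=4 product=6
t=5: arr=3 -> substrate=2 bound=4 product=7
t=6: arr=2 -> substrate=1 bound=4 product=10
t=7: arr=0 -> substrate=0 bound=4 product=11
t=8: arr=1 -> substrate=0 bound=2 product=14
t=9: arr=1 -> substrate=0 bound=2 product=15
t=10: arr=0 -> substrate=0 bound=1 product=16

Answer: 3 3 3 4 4 4 4 4 2 2 1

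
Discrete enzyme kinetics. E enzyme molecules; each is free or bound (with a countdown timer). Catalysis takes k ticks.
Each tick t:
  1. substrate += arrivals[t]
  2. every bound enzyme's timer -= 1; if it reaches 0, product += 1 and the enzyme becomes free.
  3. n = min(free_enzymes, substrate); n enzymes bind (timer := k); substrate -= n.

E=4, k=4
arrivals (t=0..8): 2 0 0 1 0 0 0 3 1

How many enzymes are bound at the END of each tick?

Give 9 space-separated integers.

t=0: arr=2 -> substrate=0 bound=2 product=0
t=1: arr=0 -> substrate=0 bound=2 product=0
t=2: arr=0 -> substrate=0 bound=2 product=0
t=3: arr=1 -> substrate=0 bound=3 product=0
t=4: arr=0 -> substrate=0 bound=1 product=2
t=5: arr=0 -> substrate=0 bound=1 product=2
t=6: arr=0 -> substrate=0 bound=1 product=2
t=7: arr=3 -> substrate=0 bound=3 product=3
t=8: arr=1 -> substrate=0 bound=4 product=3

Answer: 2 2 2 3 1 1 1 3 4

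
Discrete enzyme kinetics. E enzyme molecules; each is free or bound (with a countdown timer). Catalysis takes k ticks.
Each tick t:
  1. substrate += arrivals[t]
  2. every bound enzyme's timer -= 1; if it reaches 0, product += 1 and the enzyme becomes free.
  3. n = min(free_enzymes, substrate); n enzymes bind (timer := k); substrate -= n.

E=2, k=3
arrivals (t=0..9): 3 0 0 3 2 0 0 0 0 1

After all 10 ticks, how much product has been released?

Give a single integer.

Answer: 6

Derivation:
t=0: arr=3 -> substrate=1 bound=2 product=0
t=1: arr=0 -> substrate=1 bound=2 product=0
t=2: arr=0 -> substrate=1 bound=2 product=0
t=3: arr=3 -> substrate=2 bound=2 product=2
t=4: arr=2 -> substrate=4 bound=2 product=2
t=5: arr=0 -> substrate=4 bound=2 product=2
t=6: arr=0 -> substrate=2 bound=2 product=4
t=7: arr=0 -> substrate=2 bound=2 product=4
t=8: arr=0 -> substrate=2 bound=2 product=4
t=9: arr=1 -> substrate=1 bound=2 product=6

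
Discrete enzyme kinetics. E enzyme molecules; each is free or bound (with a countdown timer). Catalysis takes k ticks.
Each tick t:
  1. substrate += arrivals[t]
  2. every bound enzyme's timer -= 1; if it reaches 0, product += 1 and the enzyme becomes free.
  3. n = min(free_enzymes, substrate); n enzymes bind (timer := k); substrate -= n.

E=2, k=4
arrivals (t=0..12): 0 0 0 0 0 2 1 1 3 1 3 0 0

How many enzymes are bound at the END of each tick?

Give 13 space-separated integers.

t=0: arr=0 -> substrate=0 bound=0 product=0
t=1: arr=0 -> substrate=0 bound=0 product=0
t=2: arr=0 -> substrate=0 bound=0 product=0
t=3: arr=0 -> substrate=0 bound=0 product=0
t=4: arr=0 -> substrate=0 bound=0 product=0
t=5: arr=2 -> substrate=0 bound=2 product=0
t=6: arr=1 -> substrate=1 bound=2 product=0
t=7: arr=1 -> substrate=2 bound=2 product=0
t=8: arr=3 -> substrate=5 bound=2 product=0
t=9: arr=1 -> substrate=4 bound=2 product=2
t=10: arr=3 -> substrate=7 bound=2 product=2
t=11: arr=0 -> substrate=7 bound=2 product=2
t=12: arr=0 -> substrate=7 bound=2 product=2

Answer: 0 0 0 0 0 2 2 2 2 2 2 2 2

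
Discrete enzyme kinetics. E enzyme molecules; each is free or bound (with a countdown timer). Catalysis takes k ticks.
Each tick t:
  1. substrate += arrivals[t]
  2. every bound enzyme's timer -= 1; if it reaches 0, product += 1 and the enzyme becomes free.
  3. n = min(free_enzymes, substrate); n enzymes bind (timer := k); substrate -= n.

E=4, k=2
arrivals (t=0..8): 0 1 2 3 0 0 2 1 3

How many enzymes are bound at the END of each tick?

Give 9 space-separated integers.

Answer: 0 1 3 4 3 1 2 3 4

Derivation:
t=0: arr=0 -> substrate=0 bound=0 product=0
t=1: arr=1 -> substrate=0 bound=1 product=0
t=2: arr=2 -> substrate=0 bound=3 product=0
t=3: arr=3 -> substrate=1 bound=4 product=1
t=4: arr=0 -> substrate=0 bound=3 product=3
t=5: arr=0 -> substrate=0 bound=1 product=5
t=6: arr=2 -> substrate=0 bound=2 product=6
t=7: arr=1 -> substrate=0 bound=3 product=6
t=8: arr=3 -> substrate=0 bound=4 product=8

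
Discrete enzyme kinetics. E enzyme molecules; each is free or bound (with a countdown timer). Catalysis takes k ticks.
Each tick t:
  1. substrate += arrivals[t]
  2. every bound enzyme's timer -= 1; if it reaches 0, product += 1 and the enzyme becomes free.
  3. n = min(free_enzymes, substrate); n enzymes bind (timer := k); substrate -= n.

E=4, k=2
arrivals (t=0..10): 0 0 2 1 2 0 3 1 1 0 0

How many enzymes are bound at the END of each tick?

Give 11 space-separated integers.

t=0: arr=0 -> substrate=0 bound=0 product=0
t=1: arr=0 -> substrate=0 bound=0 product=0
t=2: arr=2 -> substrate=0 bound=2 product=0
t=3: arr=1 -> substrate=0 bound=3 product=0
t=4: arr=2 -> substrate=0 bound=3 product=2
t=5: arr=0 -> substrate=0 bound=2 product=3
t=6: arr=3 -> substrate=0 bound=3 product=5
t=7: arr=1 -> substrate=0 bound=4 product=5
t=8: arr=1 -> substrate=0 bound=2 product=8
t=9: arr=0 -> substrate=0 bound=1 product=9
t=10: arr=0 -> substrate=0 bound=0 product=10

Answer: 0 0 2 3 3 2 3 4 2 1 0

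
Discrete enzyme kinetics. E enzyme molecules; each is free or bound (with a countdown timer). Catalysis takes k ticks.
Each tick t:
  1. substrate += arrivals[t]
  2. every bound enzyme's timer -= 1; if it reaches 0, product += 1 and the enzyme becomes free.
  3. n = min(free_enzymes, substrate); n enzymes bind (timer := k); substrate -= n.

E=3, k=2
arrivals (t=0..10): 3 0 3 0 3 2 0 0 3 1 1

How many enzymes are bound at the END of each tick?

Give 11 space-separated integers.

Answer: 3 3 3 3 3 3 2 2 3 3 2

Derivation:
t=0: arr=3 -> substrate=0 bound=3 product=0
t=1: arr=0 -> substrate=0 bound=3 product=0
t=2: arr=3 -> substrate=0 bound=3 product=3
t=3: arr=0 -> substrate=0 bound=3 product=3
t=4: arr=3 -> substrate=0 bound=3 product=6
t=5: arr=2 -> substrate=2 bound=3 product=6
t=6: arr=0 -> substrate=0 bound=2 product=9
t=7: arr=0 -> substrate=0 bound=2 product=9
t=8: arr=3 -> substrate=0 bound=3 product=11
t=9: arr=1 -> substrate=1 bound=3 product=11
t=10: arr=1 -> substrate=0 bound=2 product=14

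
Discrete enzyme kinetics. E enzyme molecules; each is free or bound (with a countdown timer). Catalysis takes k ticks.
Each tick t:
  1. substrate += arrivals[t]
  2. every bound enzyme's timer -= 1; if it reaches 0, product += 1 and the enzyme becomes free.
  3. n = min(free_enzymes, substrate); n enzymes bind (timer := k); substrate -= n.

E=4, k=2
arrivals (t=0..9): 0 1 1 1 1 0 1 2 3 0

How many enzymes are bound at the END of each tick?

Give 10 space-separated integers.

t=0: arr=0 -> substrate=0 bound=0 product=0
t=1: arr=1 -> substrate=0 bound=1 product=0
t=2: arr=1 -> substrate=0 bound=2 product=0
t=3: arr=1 -> substrate=0 bound=2 product=1
t=4: arr=1 -> substrate=0 bound=2 product=2
t=5: arr=0 -> substrate=0 bound=1 product=3
t=6: arr=1 -> substrate=0 bound=1 product=4
t=7: arr=2 -> substrate=0 bound=3 product=4
t=8: arr=3 -> substrate=1 bound=4 product=5
t=9: arr=0 -> substrate=0 bound=3 product=7

Answer: 0 1 2 2 2 1 1 3 4 3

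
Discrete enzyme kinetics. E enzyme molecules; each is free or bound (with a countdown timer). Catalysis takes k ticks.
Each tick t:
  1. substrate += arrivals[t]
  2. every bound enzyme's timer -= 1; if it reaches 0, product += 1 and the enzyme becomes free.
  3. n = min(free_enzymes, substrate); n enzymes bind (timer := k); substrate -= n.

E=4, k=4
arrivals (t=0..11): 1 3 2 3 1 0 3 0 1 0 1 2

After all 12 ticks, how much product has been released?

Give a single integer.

Answer: 8

Derivation:
t=0: arr=1 -> substrate=0 bound=1 product=0
t=1: arr=3 -> substrate=0 bound=4 product=0
t=2: arr=2 -> substrate=2 bound=4 product=0
t=3: arr=3 -> substrate=5 bound=4 product=0
t=4: arr=1 -> substrate=5 bound=4 product=1
t=5: arr=0 -> substrate=2 bound=4 product=4
t=6: arr=3 -> substrate=5 bound=4 product=4
t=7: arr=0 -> substrate=5 bound=4 product=4
t=8: arr=1 -> substrate=5 bound=4 product=5
t=9: arr=0 -> substrate=2 bound=4 product=8
t=10: arr=1 -> substrate=3 bound=4 product=8
t=11: arr=2 -> substrate=5 bound=4 product=8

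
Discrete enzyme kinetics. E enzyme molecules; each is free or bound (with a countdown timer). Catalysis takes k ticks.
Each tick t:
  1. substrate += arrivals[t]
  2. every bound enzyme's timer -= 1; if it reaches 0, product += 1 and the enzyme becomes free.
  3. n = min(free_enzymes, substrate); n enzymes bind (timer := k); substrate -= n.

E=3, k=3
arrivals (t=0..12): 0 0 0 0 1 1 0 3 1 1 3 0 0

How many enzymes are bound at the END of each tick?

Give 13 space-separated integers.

Answer: 0 0 0 0 1 2 2 3 3 3 3 3 3

Derivation:
t=0: arr=0 -> substrate=0 bound=0 product=0
t=1: arr=0 -> substrate=0 bound=0 product=0
t=2: arr=0 -> substrate=0 bound=0 product=0
t=3: arr=0 -> substrate=0 bound=0 product=0
t=4: arr=1 -> substrate=0 bound=1 product=0
t=5: arr=1 -> substrate=0 bound=2 product=0
t=6: arr=0 -> substrate=0 bound=2 product=0
t=7: arr=3 -> substrate=1 bound=3 product=1
t=8: arr=1 -> substrate=1 bound=3 product=2
t=9: arr=1 -> substrate=2 bound=3 product=2
t=10: arr=3 -> substrate=3 bound=3 product=4
t=11: arr=0 -> substrate=2 bound=3 product=5
t=12: arr=0 -> substrate=2 bound=3 product=5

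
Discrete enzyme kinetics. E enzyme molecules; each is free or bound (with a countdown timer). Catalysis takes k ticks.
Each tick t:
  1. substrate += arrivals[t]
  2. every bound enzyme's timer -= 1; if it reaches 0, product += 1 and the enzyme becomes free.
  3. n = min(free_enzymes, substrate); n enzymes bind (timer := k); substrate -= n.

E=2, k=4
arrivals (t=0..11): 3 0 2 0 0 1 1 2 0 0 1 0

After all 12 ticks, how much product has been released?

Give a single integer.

Answer: 4

Derivation:
t=0: arr=3 -> substrate=1 bound=2 product=0
t=1: arr=0 -> substrate=1 bound=2 product=0
t=2: arr=2 -> substrate=3 bound=2 product=0
t=3: arr=0 -> substrate=3 bound=2 product=0
t=4: arr=0 -> substrate=1 bound=2 product=2
t=5: arr=1 -> substrate=2 bound=2 product=2
t=6: arr=1 -> substrate=3 bound=2 product=2
t=7: arr=2 -> substrate=5 bound=2 product=2
t=8: arr=0 -> substrate=3 bound=2 product=4
t=9: arr=0 -> substrate=3 bound=2 product=4
t=10: arr=1 -> substrate=4 bound=2 product=4
t=11: arr=0 -> substrate=4 bound=2 product=4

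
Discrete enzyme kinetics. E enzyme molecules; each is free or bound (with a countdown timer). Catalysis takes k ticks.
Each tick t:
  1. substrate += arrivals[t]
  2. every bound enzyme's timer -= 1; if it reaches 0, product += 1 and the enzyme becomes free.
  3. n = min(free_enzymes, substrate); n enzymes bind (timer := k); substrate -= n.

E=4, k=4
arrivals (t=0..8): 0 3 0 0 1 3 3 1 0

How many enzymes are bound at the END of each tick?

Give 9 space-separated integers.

Answer: 0 3 3 3 4 4 4 4 4

Derivation:
t=0: arr=0 -> substrate=0 bound=0 product=0
t=1: arr=3 -> substrate=0 bound=3 product=0
t=2: arr=0 -> substrate=0 bound=3 product=0
t=3: arr=0 -> substrate=0 bound=3 product=0
t=4: arr=1 -> substrate=0 bound=4 product=0
t=5: arr=3 -> substrate=0 bound=4 product=3
t=6: arr=3 -> substrate=3 bound=4 product=3
t=7: arr=1 -> substrate=4 bound=4 product=3
t=8: arr=0 -> substrate=3 bound=4 product=4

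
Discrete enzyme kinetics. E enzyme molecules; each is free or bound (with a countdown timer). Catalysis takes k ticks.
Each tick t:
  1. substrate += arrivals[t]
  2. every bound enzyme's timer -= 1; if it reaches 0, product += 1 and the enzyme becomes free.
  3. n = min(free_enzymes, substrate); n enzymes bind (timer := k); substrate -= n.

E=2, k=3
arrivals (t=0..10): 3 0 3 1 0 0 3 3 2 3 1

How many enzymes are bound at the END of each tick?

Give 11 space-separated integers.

Answer: 2 2 2 2 2 2 2 2 2 2 2

Derivation:
t=0: arr=3 -> substrate=1 bound=2 product=0
t=1: arr=0 -> substrate=1 bound=2 product=0
t=2: arr=3 -> substrate=4 bound=2 product=0
t=3: arr=1 -> substrate=3 bound=2 product=2
t=4: arr=0 -> substrate=3 bound=2 product=2
t=5: arr=0 -> substrate=3 bound=2 product=2
t=6: arr=3 -> substrate=4 bound=2 product=4
t=7: arr=3 -> substrate=7 bound=2 product=4
t=8: arr=2 -> substrate=9 bound=2 product=4
t=9: arr=3 -> substrate=10 bound=2 product=6
t=10: arr=1 -> substrate=11 bound=2 product=6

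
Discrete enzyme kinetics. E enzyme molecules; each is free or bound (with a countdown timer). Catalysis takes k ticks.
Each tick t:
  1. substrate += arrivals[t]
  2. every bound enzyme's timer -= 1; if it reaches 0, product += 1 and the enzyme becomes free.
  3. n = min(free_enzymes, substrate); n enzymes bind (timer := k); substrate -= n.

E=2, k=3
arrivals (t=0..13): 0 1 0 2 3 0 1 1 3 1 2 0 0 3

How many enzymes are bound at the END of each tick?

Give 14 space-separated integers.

t=0: arr=0 -> substrate=0 bound=0 product=0
t=1: arr=1 -> substrate=0 bound=1 product=0
t=2: arr=0 -> substrate=0 bound=1 product=0
t=3: arr=2 -> substrate=1 bound=2 product=0
t=4: arr=3 -> substrate=3 bound=2 product=1
t=5: arr=0 -> substrate=3 bound=2 product=1
t=6: arr=1 -> substrate=3 bound=2 product=2
t=7: arr=1 -> substrate=3 bound=2 product=3
t=8: arr=3 -> substrate=6 bound=2 product=3
t=9: arr=1 -> substrate=6 bound=2 product=4
t=10: arr=2 -> substrate=7 bound=2 product=5
t=11: arr=0 -> substrate=7 bound=2 product=5
t=12: arr=0 -> substrate=6 bound=2 product=6
t=13: arr=3 -> substrate=8 bound=2 product=7

Answer: 0 1 1 2 2 2 2 2 2 2 2 2 2 2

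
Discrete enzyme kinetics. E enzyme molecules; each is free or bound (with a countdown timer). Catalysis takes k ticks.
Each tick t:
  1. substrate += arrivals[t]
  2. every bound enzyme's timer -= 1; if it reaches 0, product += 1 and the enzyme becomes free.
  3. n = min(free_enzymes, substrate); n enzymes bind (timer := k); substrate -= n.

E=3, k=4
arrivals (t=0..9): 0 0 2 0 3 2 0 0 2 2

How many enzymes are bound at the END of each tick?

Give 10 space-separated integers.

Answer: 0 0 2 2 3 3 3 3 3 3

Derivation:
t=0: arr=0 -> substrate=0 bound=0 product=0
t=1: arr=0 -> substrate=0 bound=0 product=0
t=2: arr=2 -> substrate=0 bound=2 product=0
t=3: arr=0 -> substrate=0 bound=2 product=0
t=4: arr=3 -> substrate=2 bound=3 product=0
t=5: arr=2 -> substrate=4 bound=3 product=0
t=6: arr=0 -> substrate=2 bound=3 product=2
t=7: arr=0 -> substrate=2 bound=3 product=2
t=8: arr=2 -> substrate=3 bound=3 product=3
t=9: arr=2 -> substrate=5 bound=3 product=3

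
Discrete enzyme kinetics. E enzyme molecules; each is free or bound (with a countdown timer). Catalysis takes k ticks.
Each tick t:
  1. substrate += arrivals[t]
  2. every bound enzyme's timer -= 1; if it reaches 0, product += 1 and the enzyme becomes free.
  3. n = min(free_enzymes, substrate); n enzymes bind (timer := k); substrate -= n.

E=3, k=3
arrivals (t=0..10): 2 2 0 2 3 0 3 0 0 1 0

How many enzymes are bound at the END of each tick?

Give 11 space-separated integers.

Answer: 2 3 3 3 3 3 3 3 3 3 3

Derivation:
t=0: arr=2 -> substrate=0 bound=2 product=0
t=1: arr=2 -> substrate=1 bound=3 product=0
t=2: arr=0 -> substrate=1 bound=3 product=0
t=3: arr=2 -> substrate=1 bound=3 product=2
t=4: arr=3 -> substrate=3 bound=3 product=3
t=5: arr=0 -> substrate=3 bound=3 product=3
t=6: arr=3 -> substrate=4 bound=3 product=5
t=7: arr=0 -> substrate=3 bound=3 product=6
t=8: arr=0 -> substrate=3 bound=3 product=6
t=9: arr=1 -> substrate=2 bound=3 product=8
t=10: arr=0 -> substrate=1 bound=3 product=9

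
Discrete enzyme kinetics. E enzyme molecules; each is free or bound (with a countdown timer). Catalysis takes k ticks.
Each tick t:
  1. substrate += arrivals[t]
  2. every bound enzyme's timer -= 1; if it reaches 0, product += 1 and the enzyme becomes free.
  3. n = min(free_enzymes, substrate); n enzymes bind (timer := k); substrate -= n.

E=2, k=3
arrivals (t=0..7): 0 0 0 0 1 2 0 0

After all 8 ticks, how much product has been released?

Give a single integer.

Answer: 1

Derivation:
t=0: arr=0 -> substrate=0 bound=0 product=0
t=1: arr=0 -> substrate=0 bound=0 product=0
t=2: arr=0 -> substrate=0 bound=0 product=0
t=3: arr=0 -> substrate=0 bound=0 product=0
t=4: arr=1 -> substrate=0 bound=1 product=0
t=5: arr=2 -> substrate=1 bound=2 product=0
t=6: arr=0 -> substrate=1 bound=2 product=0
t=7: arr=0 -> substrate=0 bound=2 product=1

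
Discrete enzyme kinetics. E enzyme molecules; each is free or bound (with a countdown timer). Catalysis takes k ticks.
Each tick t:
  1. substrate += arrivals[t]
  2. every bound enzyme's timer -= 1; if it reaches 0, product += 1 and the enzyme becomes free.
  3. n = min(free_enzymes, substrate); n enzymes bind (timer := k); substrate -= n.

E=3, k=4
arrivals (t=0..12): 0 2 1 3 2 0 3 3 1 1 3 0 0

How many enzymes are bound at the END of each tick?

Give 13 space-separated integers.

Answer: 0 2 3 3 3 3 3 3 3 3 3 3 3

Derivation:
t=0: arr=0 -> substrate=0 bound=0 product=0
t=1: arr=2 -> substrate=0 bound=2 product=0
t=2: arr=1 -> substrate=0 bound=3 product=0
t=3: arr=3 -> substrate=3 bound=3 product=0
t=4: arr=2 -> substrate=5 bound=3 product=0
t=5: arr=0 -> substrate=3 bound=3 product=2
t=6: arr=3 -> substrate=5 bound=3 product=3
t=7: arr=3 -> substrate=8 bound=3 product=3
t=8: arr=1 -> substrate=9 bound=3 product=3
t=9: arr=1 -> substrate=8 bound=3 product=5
t=10: arr=3 -> substrate=10 bound=3 product=6
t=11: arr=0 -> substrate=10 bound=3 product=6
t=12: arr=0 -> substrate=10 bound=3 product=6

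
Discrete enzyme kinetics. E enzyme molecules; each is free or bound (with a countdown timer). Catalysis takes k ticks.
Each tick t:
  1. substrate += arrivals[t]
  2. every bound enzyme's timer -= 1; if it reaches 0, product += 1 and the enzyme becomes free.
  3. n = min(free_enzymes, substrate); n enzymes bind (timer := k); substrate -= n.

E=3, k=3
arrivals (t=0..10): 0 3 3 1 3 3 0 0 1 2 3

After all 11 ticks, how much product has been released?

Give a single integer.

t=0: arr=0 -> substrate=0 bound=0 product=0
t=1: arr=3 -> substrate=0 bound=3 product=0
t=2: arr=3 -> substrate=3 bound=3 product=0
t=3: arr=1 -> substrate=4 bound=3 product=0
t=4: arr=3 -> substrate=4 bound=3 product=3
t=5: arr=3 -> substrate=7 bound=3 product=3
t=6: arr=0 -> substrate=7 bound=3 product=3
t=7: arr=0 -> substrate=4 bound=3 product=6
t=8: arr=1 -> substrate=5 bound=3 product=6
t=9: arr=2 -> substrate=7 bound=3 product=6
t=10: arr=3 -> substrate=7 bound=3 product=9

Answer: 9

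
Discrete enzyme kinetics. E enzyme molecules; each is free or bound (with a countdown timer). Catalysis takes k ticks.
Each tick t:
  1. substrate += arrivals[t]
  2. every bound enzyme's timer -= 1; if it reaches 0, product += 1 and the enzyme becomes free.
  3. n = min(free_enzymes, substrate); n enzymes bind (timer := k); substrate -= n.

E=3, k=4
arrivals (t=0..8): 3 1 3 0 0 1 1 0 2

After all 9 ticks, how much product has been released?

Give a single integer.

Answer: 6

Derivation:
t=0: arr=3 -> substrate=0 bound=3 product=0
t=1: arr=1 -> substrate=1 bound=3 product=0
t=2: arr=3 -> substrate=4 bound=3 product=0
t=3: arr=0 -> substrate=4 bound=3 product=0
t=4: arr=0 -> substrate=1 bound=3 product=3
t=5: arr=1 -> substrate=2 bound=3 product=3
t=6: arr=1 -> substrate=3 bound=3 product=3
t=7: arr=0 -> substrate=3 bound=3 product=3
t=8: arr=2 -> substrate=2 bound=3 product=6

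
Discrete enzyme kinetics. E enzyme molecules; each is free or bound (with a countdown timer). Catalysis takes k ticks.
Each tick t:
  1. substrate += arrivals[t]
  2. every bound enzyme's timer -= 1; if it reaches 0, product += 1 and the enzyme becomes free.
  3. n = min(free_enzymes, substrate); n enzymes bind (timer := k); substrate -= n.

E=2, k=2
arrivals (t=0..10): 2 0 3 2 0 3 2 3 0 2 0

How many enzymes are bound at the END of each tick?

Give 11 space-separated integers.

Answer: 2 2 2 2 2 2 2 2 2 2 2

Derivation:
t=0: arr=2 -> substrate=0 bound=2 product=0
t=1: arr=0 -> substrate=0 bound=2 product=0
t=2: arr=3 -> substrate=1 bound=2 product=2
t=3: arr=2 -> substrate=3 bound=2 product=2
t=4: arr=0 -> substrate=1 bound=2 product=4
t=5: arr=3 -> substrate=4 bound=2 product=4
t=6: arr=2 -> substrate=4 bound=2 product=6
t=7: arr=3 -> substrate=7 bound=2 product=6
t=8: arr=0 -> substrate=5 bound=2 product=8
t=9: arr=2 -> substrate=7 bound=2 product=8
t=10: arr=0 -> substrate=5 bound=2 product=10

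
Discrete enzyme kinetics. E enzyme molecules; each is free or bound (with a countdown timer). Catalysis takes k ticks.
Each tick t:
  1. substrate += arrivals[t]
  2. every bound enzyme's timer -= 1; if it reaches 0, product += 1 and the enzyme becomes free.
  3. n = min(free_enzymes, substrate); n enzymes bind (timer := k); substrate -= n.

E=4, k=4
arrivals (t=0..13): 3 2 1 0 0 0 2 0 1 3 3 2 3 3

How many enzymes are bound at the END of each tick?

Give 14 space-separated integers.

t=0: arr=3 -> substrate=0 bound=3 product=0
t=1: arr=2 -> substrate=1 bound=4 product=0
t=2: arr=1 -> substrate=2 bound=4 product=0
t=3: arr=0 -> substrate=2 bound=4 product=0
t=4: arr=0 -> substrate=0 bound=3 product=3
t=5: arr=0 -> substrate=0 bound=2 product=4
t=6: arr=2 -> substrate=0 bound=4 product=4
t=7: arr=0 -> substrate=0 bound=4 product=4
t=8: arr=1 -> substrate=0 bound=3 product=6
t=9: arr=3 -> substrate=2 bound=4 product=6
t=10: arr=3 -> substrate=3 bound=4 product=8
t=11: arr=2 -> substrate=5 bound=4 product=8
t=12: arr=3 -> substrate=7 bound=4 product=9
t=13: arr=3 -> substrate=9 bound=4 product=10

Answer: 3 4 4 4 3 2 4 4 3 4 4 4 4 4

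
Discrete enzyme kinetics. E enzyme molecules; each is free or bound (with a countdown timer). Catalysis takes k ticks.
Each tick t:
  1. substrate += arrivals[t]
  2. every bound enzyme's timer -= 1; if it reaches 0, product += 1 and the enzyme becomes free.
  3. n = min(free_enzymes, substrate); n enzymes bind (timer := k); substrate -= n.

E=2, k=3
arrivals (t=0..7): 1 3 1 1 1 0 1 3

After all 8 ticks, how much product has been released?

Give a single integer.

Answer: 4

Derivation:
t=0: arr=1 -> substrate=0 bound=1 product=0
t=1: arr=3 -> substrate=2 bound=2 product=0
t=2: arr=1 -> substrate=3 bound=2 product=0
t=3: arr=1 -> substrate=3 bound=2 product=1
t=4: arr=1 -> substrate=3 bound=2 product=2
t=5: arr=0 -> substrate=3 bound=2 product=2
t=6: arr=1 -> substrate=3 bound=2 product=3
t=7: arr=3 -> substrate=5 bound=2 product=4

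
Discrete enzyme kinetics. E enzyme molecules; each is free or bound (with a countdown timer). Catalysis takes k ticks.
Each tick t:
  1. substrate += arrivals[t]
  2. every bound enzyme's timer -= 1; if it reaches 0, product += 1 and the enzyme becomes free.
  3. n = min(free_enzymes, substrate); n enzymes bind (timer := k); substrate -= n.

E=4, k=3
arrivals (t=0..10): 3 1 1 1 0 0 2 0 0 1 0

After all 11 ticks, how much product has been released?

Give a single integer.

Answer: 8

Derivation:
t=0: arr=3 -> substrate=0 bound=3 product=0
t=1: arr=1 -> substrate=0 bound=4 product=0
t=2: arr=1 -> substrate=1 bound=4 product=0
t=3: arr=1 -> substrate=0 bound=3 product=3
t=4: arr=0 -> substrate=0 bound=2 product=4
t=5: arr=0 -> substrate=0 bound=2 product=4
t=6: arr=2 -> substrate=0 bound=2 product=6
t=7: arr=0 -> substrate=0 bound=2 product=6
t=8: arr=0 -> substrate=0 bound=2 product=6
t=9: arr=1 -> substrate=0 bound=1 product=8
t=10: arr=0 -> substrate=0 bound=1 product=8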